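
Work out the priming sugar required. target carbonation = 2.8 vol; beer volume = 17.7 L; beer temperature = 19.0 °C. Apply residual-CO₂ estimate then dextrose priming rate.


residual = 14.695·(0.01821 + 0.09011·e^(−0.04·T));  sugar = (target − residual)·4.0·V
residual = 14.695·(0.01821 + 0.09011·e^(−0.04·19.0)) = 0.8869
sugar = (2.8 − 0.8869)·4.0·17.7

135.4500 g


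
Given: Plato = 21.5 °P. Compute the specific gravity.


SG = 259/(259 − P)
SG = 259/(259 − 21.5)

1.0905


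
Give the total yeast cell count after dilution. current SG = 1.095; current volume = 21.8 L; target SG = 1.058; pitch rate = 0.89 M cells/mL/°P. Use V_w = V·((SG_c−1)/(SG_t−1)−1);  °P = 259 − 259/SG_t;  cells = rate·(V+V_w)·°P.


V_w = 21.8·((1.095−1)/(1.058−1)−1) = 13.9069
V_final = 21.8 + 13.9069 = 35.7069
°P = 259 − 259/1.058 = 14.1985
cells = 0.89·35.7069·14.1985

451.2157 billion cells


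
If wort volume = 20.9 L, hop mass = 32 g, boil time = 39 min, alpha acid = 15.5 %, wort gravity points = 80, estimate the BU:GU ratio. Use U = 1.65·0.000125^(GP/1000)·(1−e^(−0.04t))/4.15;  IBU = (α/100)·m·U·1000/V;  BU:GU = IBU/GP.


U = 1.65·0.000125^(80/1000)·(1−e^(−0.04·39))/4.15 = 0.1530
IBU = (15.5/100)·32·0.1530·1000/20.9 = 36.3142
BU:GU = 36.3142/80

0.4539


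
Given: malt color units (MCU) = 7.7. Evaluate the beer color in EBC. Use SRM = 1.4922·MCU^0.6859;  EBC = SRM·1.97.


SRM = 1.4922·7.7^0.6859 = 6.0516
EBC = 6.0516·1.97

11.9217 EBC


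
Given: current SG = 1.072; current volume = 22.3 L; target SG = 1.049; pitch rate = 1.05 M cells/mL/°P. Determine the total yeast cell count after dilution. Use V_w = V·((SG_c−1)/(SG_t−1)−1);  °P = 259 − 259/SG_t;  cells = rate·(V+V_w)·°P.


V_w = 22.3·((1.072−1)/(1.049−1)−1) = 10.4673
V_final = 22.3 + 10.4673 = 32.7673
°P = 259 − 259/1.049 = 12.0982
cells = 1.05·32.7673·12.0982

416.2468 billion cells


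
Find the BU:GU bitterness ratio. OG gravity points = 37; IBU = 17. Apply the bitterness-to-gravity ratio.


BU:GU = IBU / OG_points
BU:GU = 17 / 37

0.4595


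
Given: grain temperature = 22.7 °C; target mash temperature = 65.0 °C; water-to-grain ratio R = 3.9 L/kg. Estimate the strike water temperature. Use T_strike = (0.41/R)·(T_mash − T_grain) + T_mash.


T_strike = (0.41/3.9)·(65.0 − 22.7) + 65.0

69.4469 °C


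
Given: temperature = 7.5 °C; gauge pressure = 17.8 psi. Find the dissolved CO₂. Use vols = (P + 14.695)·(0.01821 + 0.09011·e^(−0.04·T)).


vols = (17.8 + 14.695)·(0.01821 + 0.09011·e^(−0.04·7.5))

2.7609 volumes


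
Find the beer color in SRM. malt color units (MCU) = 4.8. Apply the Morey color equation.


SRM = 1.4922 · MCU^0.6859
SRM = 1.4922 · 4.8^0.6859

4.3761 SRM


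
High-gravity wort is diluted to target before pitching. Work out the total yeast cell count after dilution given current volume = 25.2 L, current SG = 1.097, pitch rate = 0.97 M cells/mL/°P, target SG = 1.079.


V_w = V·((SG_c−1)/(SG_t−1)−1);  °P = 259 − 259/SG_t;  cells = rate·(V+V_w)·°P
V_w = 25.2·((1.097−1)/(1.079−1)−1) = 5.7418
V_final = 25.2 + 5.7418 = 30.9418
°P = 259 − 259/1.079 = 18.9629
cells = 0.97·30.9418·18.9629

569.1442 billion cells


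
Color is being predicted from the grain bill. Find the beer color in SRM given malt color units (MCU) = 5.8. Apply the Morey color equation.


SRM = 1.4922 · MCU^0.6859
SRM = 1.4922 · 5.8^0.6859

4.9827 SRM


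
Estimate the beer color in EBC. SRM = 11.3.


EBC = SRM · 1.97
EBC = 11.3 · 1.97

22.2610 EBC


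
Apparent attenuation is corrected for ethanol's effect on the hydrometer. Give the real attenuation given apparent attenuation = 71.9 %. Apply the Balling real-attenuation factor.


RA = AA · 0.8192
RA = 71.9 · 0.8192

58.9005 %


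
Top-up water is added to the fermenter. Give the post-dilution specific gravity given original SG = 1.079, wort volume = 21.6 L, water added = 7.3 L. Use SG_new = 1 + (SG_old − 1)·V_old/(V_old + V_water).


pts = (1.079 − 1)·1000·21.6/(21.6 + 7.3) = 59.0450
SG_new = 1 + 59.0450/1000

1.0590


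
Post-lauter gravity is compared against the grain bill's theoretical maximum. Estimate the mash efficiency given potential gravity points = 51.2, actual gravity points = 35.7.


efficiency = actual / potential × 100
efficiency = 35.7 / 51.2 × 100

69.7266 %


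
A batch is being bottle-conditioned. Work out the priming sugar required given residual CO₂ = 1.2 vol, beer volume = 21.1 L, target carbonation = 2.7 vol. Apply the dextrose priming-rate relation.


sugar = (target − residual)·4.0·V
sugar = (2.7 − 1.2)·4.0·21.1

126.6000 g


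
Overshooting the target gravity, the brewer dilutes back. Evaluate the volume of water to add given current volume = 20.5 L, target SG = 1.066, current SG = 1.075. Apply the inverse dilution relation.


V_water = V·((SG_curr − 1)/(SG_target − 1) − 1)
V_water = 20.5·((1.075 − 1)/(1.066 − 1) − 1)

2.7955 L


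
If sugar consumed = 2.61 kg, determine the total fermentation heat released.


Q = m_sugar · 590 kJ/kg
Q = 2.61 · 590

1539.9000 kJ


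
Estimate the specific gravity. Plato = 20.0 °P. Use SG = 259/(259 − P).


SG = 259/(259 − 20.0)

1.0837


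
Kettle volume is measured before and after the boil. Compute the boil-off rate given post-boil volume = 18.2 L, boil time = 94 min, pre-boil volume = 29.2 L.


rate = (V_pre − V_post) / (t_min/60)
rate = (29.2 − 18.2) / (94/60)

7.0213 L/hr


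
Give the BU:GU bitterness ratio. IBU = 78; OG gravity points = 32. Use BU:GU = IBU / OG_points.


BU:GU = 78 / 32

2.4375


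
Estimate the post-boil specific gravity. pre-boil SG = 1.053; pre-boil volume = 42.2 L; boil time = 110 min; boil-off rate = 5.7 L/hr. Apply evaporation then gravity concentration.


V_post = V_pre − rate·(t/60);  SG_post = 1 + (SG_pre−1)·V_pre/V_post
V_post = 42.2 − 5.7·(110/60) = 31.7500
SG_post = 1 + (1.053 − 1)·42.2/31.7500

1.0704


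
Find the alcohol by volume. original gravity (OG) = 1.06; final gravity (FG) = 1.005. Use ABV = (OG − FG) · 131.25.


ABV = (1.06 − 1.005) · 131.25

7.2188 % ABV


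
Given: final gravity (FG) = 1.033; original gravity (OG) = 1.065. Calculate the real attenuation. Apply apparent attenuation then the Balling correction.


AA = (OG−FG)/(OG−1)·100;  RA = AA·0.8192
AA = (1.065 − 1.033)/(1.065 − 1)·100 = 49.2308
RA = 49.2308·0.8192

40.3298 %


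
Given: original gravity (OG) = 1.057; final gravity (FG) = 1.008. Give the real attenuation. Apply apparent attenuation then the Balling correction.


AA = (OG−FG)/(OG−1)·100;  RA = AA·0.8192
AA = (1.057 − 1.008)/(1.057 − 1)·100 = 85.9649
RA = 85.9649·0.8192

70.4225 %


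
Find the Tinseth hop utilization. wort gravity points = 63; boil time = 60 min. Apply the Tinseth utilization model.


U = 1.65·0.000125^(GP/1000) · (1 − e^(−0.04·t))/4.15
bigness = 1.65·0.000125^(63/1000) = 0.9367
boil_factor = (1 − e^(−0.04·60))/4.15 = 0.2191
U = 0.9367 · 0.2191

0.2052


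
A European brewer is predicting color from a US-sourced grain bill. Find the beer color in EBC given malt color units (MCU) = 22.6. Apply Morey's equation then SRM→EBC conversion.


SRM = 1.4922·MCU^0.6859;  EBC = SRM·1.97
SRM = 1.4922·22.6^0.6859 = 12.6651
EBC = 12.6651·1.97

24.9503 EBC


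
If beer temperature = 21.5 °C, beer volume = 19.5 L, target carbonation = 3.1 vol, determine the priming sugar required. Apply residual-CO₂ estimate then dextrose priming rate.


residual = 14.695·(0.01821 + 0.09011·e^(−0.04·T));  sugar = (target − residual)·4.0·V
residual = 14.695·(0.01821 + 0.09011·e^(−0.04·21.5)) = 0.8279
sugar = (3.1 − 0.8279)·4.0·19.5

177.2212 g


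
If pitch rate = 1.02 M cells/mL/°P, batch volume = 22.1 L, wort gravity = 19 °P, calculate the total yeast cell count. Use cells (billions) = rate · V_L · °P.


cells = 1.02 · 22.1 · 19

428.2980 billion cells


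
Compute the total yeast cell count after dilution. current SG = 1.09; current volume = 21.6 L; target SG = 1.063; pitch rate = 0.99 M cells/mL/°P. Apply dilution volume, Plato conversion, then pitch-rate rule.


V_w = V·((SG_c−1)/(SG_t−1)−1);  °P = 259 − 259/SG_t;  cells = rate·(V+V_w)·°P
V_w = 21.6·((1.09−1)/(1.063−1)−1) = 9.2571
V_final = 21.6 + 9.2571 = 30.8571
°P = 259 − 259/1.063 = 15.3500
cells = 0.99·30.8571·15.3500

468.9191 billion cells


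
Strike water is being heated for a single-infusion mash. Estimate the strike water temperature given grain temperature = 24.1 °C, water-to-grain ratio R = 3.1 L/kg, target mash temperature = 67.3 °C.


T_strike = (0.41/R)·(T_mash − T_grain) + T_mash
T_strike = (0.41/3.1)·(67.3 − 24.1) + 67.3

73.0135 °C


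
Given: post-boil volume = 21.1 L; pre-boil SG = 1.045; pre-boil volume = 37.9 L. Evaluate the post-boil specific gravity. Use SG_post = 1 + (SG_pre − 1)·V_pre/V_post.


pts_pre = (1.045 − 1)·1000 = 45.0000
pts_post = 45.0000·37.9/21.1 = 80.8294
SG_post = 1 + 80.8294/1000

1.0808


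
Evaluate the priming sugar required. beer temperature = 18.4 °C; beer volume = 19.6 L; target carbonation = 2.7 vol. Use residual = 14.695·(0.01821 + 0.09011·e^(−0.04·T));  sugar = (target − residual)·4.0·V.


residual = 14.695·(0.01821 + 0.09011·e^(−0.04·18.4)) = 0.9019
sugar = (2.7 − 0.9019)·4.0·19.6

140.9705 g


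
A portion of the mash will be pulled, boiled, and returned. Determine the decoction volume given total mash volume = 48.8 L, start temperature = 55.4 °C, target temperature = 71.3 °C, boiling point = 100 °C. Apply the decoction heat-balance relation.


V_dec = V_total·(T_target − T_start)/(T_boil − T_start)
V_dec = 48.8·(71.3 − 55.4)/(100 − 55.4)

17.3973 L


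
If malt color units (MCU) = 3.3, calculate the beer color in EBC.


SRM = 1.4922·MCU^0.6859;  EBC = SRM·1.97
SRM = 1.4922·3.3^0.6859 = 3.3844
EBC = 3.3844·1.97

6.6672 EBC


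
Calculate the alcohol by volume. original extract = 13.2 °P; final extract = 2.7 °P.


SG = 259/(259 − P);  ABV = (OG − FG)·131.25
OG = 259/(259 − 13.2) = 1.0537
FG = 259/(259 − 2.7) = 1.0105
ABV = (1.0537 − 1.0105)·131.25

5.6658 % ABV


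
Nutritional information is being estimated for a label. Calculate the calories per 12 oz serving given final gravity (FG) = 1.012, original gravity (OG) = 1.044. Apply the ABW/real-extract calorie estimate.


ABW = (OG−FG)·131.25·0.79/FG;  °P = 259 − 259/SG (for OG→OE and FG→AE);  RE = 0.1808·OE + 0.8192·AE;  Cal = (6.9·ABW + 4·(RE−0.1))·FG·3.55
ABW = (1.044 − 1.012)·131.25·0.79/1.012 = 3.2787
OE = 259 − 259/1.044 = 10.9157 °P
AE = 259 − 259/1.012 = 3.0711 °P
RE = 0.1808·10.9157 + 0.8192·3.0711 = 4.4894 °P
Cal = (6.9·3.2787 + 4·(4.4894−0.1))·1.012·3.55

144.3525 kcal


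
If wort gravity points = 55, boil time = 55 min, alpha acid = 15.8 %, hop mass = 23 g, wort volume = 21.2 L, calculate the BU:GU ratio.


U = 1.65·0.000125^(GP/1000)·(1−e^(−0.04t))/4.15;  IBU = (α/100)·m·U·1000/V;  BU:GU = IBU/GP
U = 1.65·0.000125^(55/1000)·(1−e^(−0.04·55))/4.15 = 0.2157
IBU = (15.8/100)·23·0.2157·1000/21.2 = 36.9669
BU:GU = 36.9669/55

0.6721


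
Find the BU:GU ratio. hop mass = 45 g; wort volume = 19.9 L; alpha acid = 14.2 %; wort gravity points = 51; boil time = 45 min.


U = 1.65·0.000125^(GP/1000)·(1−e^(−0.04t))/4.15;  IBU = (α/100)·m·U·1000/V;  BU:GU = IBU/GP
U = 1.65·0.000125^(51/1000)·(1−e^(−0.04·45))/4.15 = 0.2099
IBU = (14.2/100)·45·0.2099·1000/19.9 = 67.3840
BU:GU = 67.3840/51

1.3213


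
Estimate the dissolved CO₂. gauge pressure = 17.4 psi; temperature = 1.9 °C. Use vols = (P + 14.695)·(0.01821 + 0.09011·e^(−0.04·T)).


vols = (17.4 + 14.695)·(0.01821 + 0.09011·e^(−0.04·1.9))

3.2649 volumes


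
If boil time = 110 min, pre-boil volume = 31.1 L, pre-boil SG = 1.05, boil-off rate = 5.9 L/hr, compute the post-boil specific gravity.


V_post = V_pre − rate·(t/60);  SG_post = 1 + (SG_pre−1)·V_pre/V_post
V_post = 31.1 − 5.9·(110/60) = 20.2833
SG_post = 1 + (1.05 − 1)·31.1/20.2833

1.0767


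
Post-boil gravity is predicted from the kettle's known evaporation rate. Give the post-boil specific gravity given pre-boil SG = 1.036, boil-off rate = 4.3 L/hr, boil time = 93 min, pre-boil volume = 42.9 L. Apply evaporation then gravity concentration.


V_post = V_pre − rate·(t/60);  SG_post = 1 + (SG_pre−1)·V_pre/V_post
V_post = 42.9 − 4.3·(93/60) = 36.2350
SG_post = 1 + (1.036 − 1)·42.9/36.2350

1.0426


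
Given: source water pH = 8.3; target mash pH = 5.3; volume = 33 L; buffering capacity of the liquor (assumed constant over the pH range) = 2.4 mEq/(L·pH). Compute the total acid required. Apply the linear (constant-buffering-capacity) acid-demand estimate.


acid = buffering capacity · (pH_source − pH_target) · V
acid = 2.4 · (8.3 − 5.3) · 33

237.6000 mEq


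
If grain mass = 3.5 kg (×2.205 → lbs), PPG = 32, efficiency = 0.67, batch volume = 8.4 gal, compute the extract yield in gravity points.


points = lbs × PPG × eff / vol
lbs = 3.5 × 2.205 = 7.7175
points = 7.7175 × 32 × 0.67 / 8.4

19.6980 points


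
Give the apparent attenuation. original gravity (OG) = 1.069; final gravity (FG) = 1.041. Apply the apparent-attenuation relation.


AA = (OG − FG)/(OG − 1) · 100
AA = (1.069 − 1.041)/(1.069 − 1) · 100

40.5797 %


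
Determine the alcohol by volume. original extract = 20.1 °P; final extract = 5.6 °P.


SG = 259/(259 − P);  ABV = (OG − FG)·131.25
OG = 259/(259 − 20.1) = 1.0841
FG = 259/(259 − 5.6) = 1.0221
ABV = (1.0841 − 1.0221)·131.25

8.1422 % ABV


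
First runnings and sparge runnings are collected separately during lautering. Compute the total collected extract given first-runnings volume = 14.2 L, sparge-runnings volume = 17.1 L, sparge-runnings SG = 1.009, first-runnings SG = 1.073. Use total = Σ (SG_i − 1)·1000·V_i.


first = (1.073 − 1)·1000·14.2 = 1036.6000
sparge = (1.009 − 1)·1000·17.1 = 153.9000
total = 1036.6000 + 153.9000

1190.5000 gravity·L


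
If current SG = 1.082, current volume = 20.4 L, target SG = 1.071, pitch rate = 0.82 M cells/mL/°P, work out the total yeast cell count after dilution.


V_w = V·((SG_c−1)/(SG_t−1)−1);  °P = 259 − 259/SG_t;  cells = rate·(V+V_w)·°P
V_w = 20.4·((1.082−1)/(1.071−1)−1) = 3.1606
V_final = 20.4 + 3.1606 = 23.5606
°P = 259 − 259/1.071 = 17.1699
cells = 0.82·23.5606·17.1699

331.7173 billion cells


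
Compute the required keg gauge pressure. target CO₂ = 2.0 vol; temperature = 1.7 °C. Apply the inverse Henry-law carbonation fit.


psi = vols/(0.01821 + 0.09011·e^(−0.04·T)) − 14.695
psi = 2.0/(0.01821 + 0.09011·e^(−0.04·1.7)) − 14.695

4.8370 psi


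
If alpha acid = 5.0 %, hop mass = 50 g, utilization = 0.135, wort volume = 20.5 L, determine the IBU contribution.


IBU = (α/100)·mass·U·1000 / V
IBU = (5.0/100)·50·0.135·1000 / 20.5

16.4634 IBU


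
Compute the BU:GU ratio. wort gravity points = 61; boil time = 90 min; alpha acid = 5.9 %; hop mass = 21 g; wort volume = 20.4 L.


U = 1.65·0.000125^(GP/1000)·(1−e^(−0.04t))/4.15;  IBU = (α/100)·m·U·1000/V;  BU:GU = IBU/GP
U = 1.65·0.000125^(61/1000)·(1−e^(−0.04·90))/4.15 = 0.2235
IBU = (5.9/100)·21·0.2235·1000/20.4 = 13.5755
BU:GU = 13.5755/61

0.2225


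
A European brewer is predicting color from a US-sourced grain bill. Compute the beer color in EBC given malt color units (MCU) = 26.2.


SRM = 1.4922·MCU^0.6859;  EBC = SRM·1.97
SRM = 1.4922·26.2^0.6859 = 14.0165
EBC = 14.0165·1.97

27.6125 EBC


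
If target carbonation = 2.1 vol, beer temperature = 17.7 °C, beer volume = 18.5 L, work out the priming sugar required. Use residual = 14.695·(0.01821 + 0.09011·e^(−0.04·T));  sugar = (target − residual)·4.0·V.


residual = 14.695·(0.01821 + 0.09011·e^(−0.04·17.7)) = 0.9199
sugar = (2.1 − 0.9199)·4.0·18.5

87.3261 g


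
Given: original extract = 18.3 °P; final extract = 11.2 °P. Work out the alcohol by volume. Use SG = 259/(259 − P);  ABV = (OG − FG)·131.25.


OG = 259/(259 − 18.3) = 1.0760
FG = 259/(259 − 11.2) = 1.0452
ABV = (1.0760 − 1.0452)·131.25

4.0465 % ABV


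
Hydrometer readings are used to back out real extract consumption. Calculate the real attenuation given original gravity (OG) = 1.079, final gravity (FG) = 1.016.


AA = (OG−FG)/(OG−1)·100;  RA = AA·0.8192
AA = (1.079 − 1.016)/(1.079 − 1)·100 = 79.7468
RA = 79.7468·0.8192

65.3286 %


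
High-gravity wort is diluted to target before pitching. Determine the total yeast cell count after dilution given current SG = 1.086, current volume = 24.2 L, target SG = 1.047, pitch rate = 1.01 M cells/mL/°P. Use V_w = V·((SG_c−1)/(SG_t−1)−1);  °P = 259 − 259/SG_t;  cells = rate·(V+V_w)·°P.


V_w = 24.2·((1.086−1)/(1.047−1)−1) = 20.0809
V_final = 24.2 + 20.0809 = 44.2809
°P = 259 − 259/1.047 = 11.6266
cells = 1.01·44.2809·11.6266

519.9820 billion cells


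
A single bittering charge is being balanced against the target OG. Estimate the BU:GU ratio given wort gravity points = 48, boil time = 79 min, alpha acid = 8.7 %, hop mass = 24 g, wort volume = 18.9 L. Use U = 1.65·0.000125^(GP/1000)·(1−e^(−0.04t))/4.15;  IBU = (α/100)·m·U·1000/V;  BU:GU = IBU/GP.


U = 1.65·0.000125^(48/1000)·(1−e^(−0.04·79))/4.15 = 0.2473
IBU = (8.7/100)·24·0.2473·1000/18.9 = 27.3230
BU:GU = 27.3230/48

0.5692


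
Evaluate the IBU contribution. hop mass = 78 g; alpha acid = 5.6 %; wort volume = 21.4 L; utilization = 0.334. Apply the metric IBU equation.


IBU = (α/100)·mass·U·1000 / V
IBU = (5.6/100)·78·0.334·1000 / 21.4

68.1735 IBU


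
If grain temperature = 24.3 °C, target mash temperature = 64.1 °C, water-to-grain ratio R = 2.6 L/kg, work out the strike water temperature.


T_strike = (0.41/R)·(T_mash − T_grain) + T_mash
T_strike = (0.41/2.6)·(64.1 − 24.3) + 64.1

70.3762 °C


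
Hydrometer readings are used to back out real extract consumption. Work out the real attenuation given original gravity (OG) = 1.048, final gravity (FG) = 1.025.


AA = (OG−FG)/(OG−1)·100;  RA = AA·0.8192
AA = (1.048 − 1.025)/(1.048 − 1)·100 = 47.9167
RA = 47.9167·0.8192

39.2533 %


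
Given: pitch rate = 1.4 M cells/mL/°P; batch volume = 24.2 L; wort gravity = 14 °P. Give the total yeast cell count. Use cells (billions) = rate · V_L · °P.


cells = 1.4 · 24.2 · 14

474.3200 billion cells


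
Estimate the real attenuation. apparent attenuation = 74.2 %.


RA = AA · 0.8192
RA = 74.2 · 0.8192

60.7846 %


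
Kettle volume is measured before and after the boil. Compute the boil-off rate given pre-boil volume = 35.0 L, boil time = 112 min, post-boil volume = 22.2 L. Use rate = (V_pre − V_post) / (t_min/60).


rate = (35.0 − 22.2) / (112/60)

6.8571 L/hr


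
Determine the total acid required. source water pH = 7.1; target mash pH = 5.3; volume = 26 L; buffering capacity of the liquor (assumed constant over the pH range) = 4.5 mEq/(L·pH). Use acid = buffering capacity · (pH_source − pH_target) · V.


acid = 4.5 · (7.1 − 5.3) · 26

210.6000 mEq


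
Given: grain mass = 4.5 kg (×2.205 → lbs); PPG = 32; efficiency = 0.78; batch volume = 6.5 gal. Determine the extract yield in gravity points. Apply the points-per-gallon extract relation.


points = lbs × PPG × eff / vol
lbs = 4.5 × 2.205 = 9.9225
points = 9.9225 × 32 × 0.78 / 6.5

38.1024 points


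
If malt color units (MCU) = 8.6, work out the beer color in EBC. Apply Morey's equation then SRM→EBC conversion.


SRM = 1.4922·MCU^0.6859;  EBC = SRM·1.97
SRM = 1.4922·8.6^0.6859 = 6.5283
EBC = 6.5283·1.97

12.8607 EBC


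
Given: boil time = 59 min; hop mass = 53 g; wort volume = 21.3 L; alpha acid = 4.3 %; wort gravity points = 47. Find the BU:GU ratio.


U = 1.65·0.000125^(GP/1000)·(1−e^(−0.04t))/4.15;  IBU = (α/100)·m·U·1000/V;  BU:GU = IBU/GP
U = 1.65·0.000125^(47/1000)·(1−e^(−0.04·59))/4.15 = 0.2360
IBU = (4.3/100)·53·0.2360·1000/21.3 = 25.2512
BU:GU = 25.2512/47

0.5373


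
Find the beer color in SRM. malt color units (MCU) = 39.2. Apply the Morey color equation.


SRM = 1.4922 · MCU^0.6859
SRM = 1.4922 · 39.2^0.6859

18.4783 SRM


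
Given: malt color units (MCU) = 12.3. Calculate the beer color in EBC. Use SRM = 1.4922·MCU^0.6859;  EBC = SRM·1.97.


SRM = 1.4922·12.3^0.6859 = 8.3444
EBC = 8.3444·1.97

16.4384 EBC


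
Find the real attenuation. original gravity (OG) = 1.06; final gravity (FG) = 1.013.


AA = (OG−FG)/(OG−1)·100;  RA = AA·0.8192
AA = (1.06 − 1.013)/(1.06 − 1)·100 = 78.3333
RA = 78.3333·0.8192

64.1707 %


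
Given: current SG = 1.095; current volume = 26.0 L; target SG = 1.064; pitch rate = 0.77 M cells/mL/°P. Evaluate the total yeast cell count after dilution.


V_w = V·((SG_c−1)/(SG_t−1)−1);  °P = 259 − 259/SG_t;  cells = rate·(V+V_w)·°P
V_w = 26.0·((1.095−1)/(1.064−1)−1) = 12.5937
V_final = 26.0 + 12.5937 = 38.5937
°P = 259 − 259/1.064 = 15.5789
cells = 0.77·38.5937·15.5789

462.9625 billion cells


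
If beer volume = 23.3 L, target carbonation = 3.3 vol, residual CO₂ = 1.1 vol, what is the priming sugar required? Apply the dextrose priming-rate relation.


sugar = (target − residual)·4.0·V
sugar = (3.3 − 1.1)·4.0·23.3

205.0400 g


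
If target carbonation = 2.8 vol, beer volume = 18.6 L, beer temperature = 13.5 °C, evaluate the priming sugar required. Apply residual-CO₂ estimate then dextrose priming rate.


residual = 14.695·(0.01821 + 0.09011·e^(−0.04·T));  sugar = (target − residual)·4.0·V
residual = 14.695·(0.01821 + 0.09011·e^(−0.04·13.5)) = 1.0393
sugar = (2.8 − 1.0393)·4.0·18.6

130.9997 g


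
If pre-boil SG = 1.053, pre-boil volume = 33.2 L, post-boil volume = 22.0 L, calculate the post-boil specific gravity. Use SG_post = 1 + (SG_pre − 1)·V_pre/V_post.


pts_pre = (1.053 − 1)·1000 = 53.0000
pts_post = 53.0000·33.2/22.0 = 79.9818
SG_post = 1 + 79.9818/1000

1.0800


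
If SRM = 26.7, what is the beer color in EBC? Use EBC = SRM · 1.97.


EBC = 26.7 · 1.97

52.5990 EBC


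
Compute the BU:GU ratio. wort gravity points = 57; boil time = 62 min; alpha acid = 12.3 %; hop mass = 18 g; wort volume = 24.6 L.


U = 1.65·0.000125^(GP/1000)·(1−e^(−0.04t))/4.15;  IBU = (α/100)·m·U·1000/V;  BU:GU = IBU/GP
U = 1.65·0.000125^(57/1000)·(1−e^(−0.04·62))/4.15 = 0.2183
IBU = (12.3/100)·18·0.2183·1000/24.6 = 19.6435
BU:GU = 19.6435/57

0.3446


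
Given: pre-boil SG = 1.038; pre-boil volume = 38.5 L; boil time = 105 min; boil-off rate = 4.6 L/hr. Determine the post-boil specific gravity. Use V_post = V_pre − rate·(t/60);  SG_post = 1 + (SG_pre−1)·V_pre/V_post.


V_post = 38.5 − 4.6·(105/60) = 30.4500
SG_post = 1 + (1.038 − 1)·38.5/30.4500

1.0480


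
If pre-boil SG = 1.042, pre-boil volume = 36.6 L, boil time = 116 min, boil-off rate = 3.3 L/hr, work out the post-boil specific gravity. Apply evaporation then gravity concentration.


V_post = V_pre − rate·(t/60);  SG_post = 1 + (SG_pre−1)·V_pre/V_post
V_post = 36.6 − 3.3·(116/60) = 30.2200
SG_post = 1 + (1.042 − 1)·36.6/30.2200

1.0509


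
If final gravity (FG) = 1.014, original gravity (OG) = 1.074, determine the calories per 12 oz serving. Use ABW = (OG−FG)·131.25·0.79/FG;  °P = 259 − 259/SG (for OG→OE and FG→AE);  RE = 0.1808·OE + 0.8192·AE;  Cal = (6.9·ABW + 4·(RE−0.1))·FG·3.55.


ABW = (1.074 − 1.014)·131.25·0.79/1.014 = 6.1354
OE = 259 − 259/1.074 = 17.8454 °P
AE = 259 − 259/1.014 = 3.5759 °P
RE = 0.1808·17.8454 + 0.8192·3.5759 = 6.1559 °P
Cal = (6.9·6.1354 + 4·(6.1559−0.1))·1.014·3.55

239.5867 kcal


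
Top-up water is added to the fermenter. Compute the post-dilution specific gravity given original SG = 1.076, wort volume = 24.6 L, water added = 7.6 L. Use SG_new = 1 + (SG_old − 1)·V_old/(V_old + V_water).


pts = (1.076 − 1)·1000·24.6/(24.6 + 7.6) = 58.0621
SG_new = 1 + 58.0621/1000

1.0581


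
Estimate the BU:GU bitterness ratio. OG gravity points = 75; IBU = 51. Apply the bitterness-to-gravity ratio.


BU:GU = IBU / OG_points
BU:GU = 51 / 75

0.6800


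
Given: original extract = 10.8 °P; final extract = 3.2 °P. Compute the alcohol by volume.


SG = 259/(259 − P);  ABV = (OG − FG)·131.25
OG = 259/(259 − 10.8) = 1.0435
FG = 259/(259 − 3.2) = 1.0125
ABV = (1.0435 − 1.0125)·131.25

4.0692 % ABV


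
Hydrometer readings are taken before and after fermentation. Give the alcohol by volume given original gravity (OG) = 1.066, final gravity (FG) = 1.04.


ABV = (OG − FG) · 131.25
ABV = (1.066 − 1.04) · 131.25

3.4125 % ABV


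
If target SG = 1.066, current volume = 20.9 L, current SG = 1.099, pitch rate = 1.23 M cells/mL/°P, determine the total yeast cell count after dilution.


V_w = V·((SG_c−1)/(SG_t−1)−1);  °P = 259 − 259/SG_t;  cells = rate·(V+V_w)·°P
V_w = 20.9·((1.099−1)/(1.066−1)−1) = 10.4500
V_final = 20.9 + 10.4500 = 31.3500
°P = 259 − 259/1.066 = 16.0356
cells = 1.23·31.3500·16.0356

618.3426 billion cells


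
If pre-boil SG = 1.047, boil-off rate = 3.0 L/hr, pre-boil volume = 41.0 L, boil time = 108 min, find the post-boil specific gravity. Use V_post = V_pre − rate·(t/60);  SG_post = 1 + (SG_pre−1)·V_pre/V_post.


V_post = 41.0 − 3.0·(108/60) = 35.6000
SG_post = 1 + (1.047 − 1)·41.0/35.6000

1.0541


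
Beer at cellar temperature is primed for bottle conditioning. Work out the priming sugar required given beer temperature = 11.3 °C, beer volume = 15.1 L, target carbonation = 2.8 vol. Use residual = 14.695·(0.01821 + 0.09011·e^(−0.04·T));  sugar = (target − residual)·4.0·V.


residual = 14.695·(0.01821 + 0.09011·e^(−0.04·11.3)) = 1.1102
sugar = (2.8 − 1.1102)·4.0·15.1

102.0618 g


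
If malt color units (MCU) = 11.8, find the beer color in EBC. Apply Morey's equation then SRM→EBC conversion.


SRM = 1.4922·MCU^0.6859;  EBC = SRM·1.97
SRM = 1.4922·11.8^0.6859 = 8.1102
EBC = 8.1102·1.97

15.9771 EBC


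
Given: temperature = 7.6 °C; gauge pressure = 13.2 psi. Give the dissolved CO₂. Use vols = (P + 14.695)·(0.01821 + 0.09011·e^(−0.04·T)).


vols = (13.2 + 14.695)·(0.01821 + 0.09011·e^(−0.04·7.6))

2.3627 volumes


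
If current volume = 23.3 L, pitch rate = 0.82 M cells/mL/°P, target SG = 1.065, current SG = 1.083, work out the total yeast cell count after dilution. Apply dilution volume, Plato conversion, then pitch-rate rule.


V_w = V·((SG_c−1)/(SG_t−1)−1);  °P = 259 − 259/SG_t;  cells = rate·(V+V_w)·°P
V_w = 23.3·((1.083−1)/(1.065−1)−1) = 6.4523
V_final = 23.3 + 6.4523 = 29.7523
°P = 259 − 259/1.065 = 15.8075
cells = 0.82·29.7523·15.8075

385.6542 billion cells


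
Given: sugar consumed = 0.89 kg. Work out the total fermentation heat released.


Q = m_sugar · 590 kJ/kg
Q = 0.89 · 590

525.1000 kJ


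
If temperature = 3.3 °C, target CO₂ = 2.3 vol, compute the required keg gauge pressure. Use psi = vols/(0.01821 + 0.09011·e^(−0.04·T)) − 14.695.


psi = 2.3/(0.01821 + 0.09011·e^(−0.04·3.3)) − 14.695

8.9731 psi


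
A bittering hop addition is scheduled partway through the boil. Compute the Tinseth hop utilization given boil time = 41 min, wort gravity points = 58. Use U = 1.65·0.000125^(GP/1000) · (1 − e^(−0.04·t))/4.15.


bigness = 1.65·0.000125^(58/1000) = 0.9797
boil_factor = (1 − e^(−0.04·41))/4.15 = 0.1942
U = 0.9797 · 0.1942

0.1903


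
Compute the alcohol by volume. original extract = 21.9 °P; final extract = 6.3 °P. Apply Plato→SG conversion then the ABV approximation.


SG = 259/(259 − P);  ABV = (OG − FG)·131.25
OG = 259/(259 − 21.9) = 1.0924
FG = 259/(259 − 6.3) = 1.0249
ABV = (1.0924 − 1.0249)·131.25

8.8509 % ABV


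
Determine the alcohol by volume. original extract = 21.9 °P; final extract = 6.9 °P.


SG = 259/(259 − P);  ABV = (OG − FG)·131.25
OG = 259/(259 − 21.9) = 1.0924
FG = 259/(259 − 6.9) = 1.0274
ABV = (1.0924 − 1.0274)·131.25

8.5307 % ABV


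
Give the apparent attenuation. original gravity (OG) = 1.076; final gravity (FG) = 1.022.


AA = (OG − FG)/(OG − 1) · 100
AA = (1.076 − 1.022)/(1.076 − 1) · 100

71.0526 %


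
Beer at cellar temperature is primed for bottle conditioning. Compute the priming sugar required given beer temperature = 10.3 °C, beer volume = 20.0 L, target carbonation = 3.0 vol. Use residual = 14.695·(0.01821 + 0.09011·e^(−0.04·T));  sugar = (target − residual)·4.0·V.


residual = 14.695·(0.01821 + 0.09011·e^(−0.04·10.3)) = 1.1446
sugar = (3.0 − 1.1446)·4.0·20.0

148.4301 g


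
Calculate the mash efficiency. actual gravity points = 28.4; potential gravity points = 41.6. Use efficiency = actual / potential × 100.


efficiency = 28.4 / 41.6 × 100

68.2692 %


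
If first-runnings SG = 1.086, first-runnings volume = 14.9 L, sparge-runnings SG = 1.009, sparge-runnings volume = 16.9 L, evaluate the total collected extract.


total = Σ (SG_i − 1)·1000·V_i
first = (1.086 − 1)·1000·14.9 = 1281.4000
sparge = (1.009 − 1)·1000·16.9 = 152.1000
total = 1281.4000 + 152.1000

1433.5000 gravity·L


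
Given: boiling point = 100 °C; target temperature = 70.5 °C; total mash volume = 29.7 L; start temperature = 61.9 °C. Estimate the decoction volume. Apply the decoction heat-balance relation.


V_dec = V_total·(T_target − T_start)/(T_boil − T_start)
V_dec = 29.7·(70.5 − 61.9)/(100 − 61.9)

6.7039 L


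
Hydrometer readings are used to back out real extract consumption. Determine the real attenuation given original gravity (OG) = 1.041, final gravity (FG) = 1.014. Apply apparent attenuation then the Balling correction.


AA = (OG−FG)/(OG−1)·100;  RA = AA·0.8192
AA = (1.041 − 1.014)/(1.041 − 1)·100 = 65.8537
RA = 65.8537·0.8192

53.9473 %


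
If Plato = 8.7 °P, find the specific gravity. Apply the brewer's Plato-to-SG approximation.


SG = 259/(259 − P)
SG = 259/(259 − 8.7)

1.0348


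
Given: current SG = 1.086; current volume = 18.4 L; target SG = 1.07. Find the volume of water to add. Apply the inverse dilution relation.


V_water = V·((SG_curr − 1)/(SG_target − 1) − 1)
V_water = 18.4·((1.086 − 1)/(1.07 − 1) − 1)

4.2057 L


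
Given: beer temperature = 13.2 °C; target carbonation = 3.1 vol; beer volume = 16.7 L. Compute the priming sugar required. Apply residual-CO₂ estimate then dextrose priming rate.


residual = 14.695·(0.01821 + 0.09011·e^(−0.04·T));  sugar = (target − residual)·4.0·V
residual = 14.695·(0.01821 + 0.09011·e^(−0.04·13.2)) = 1.0486
sugar = (3.1 − 1.0486)·4.0·16.7

137.0357 g


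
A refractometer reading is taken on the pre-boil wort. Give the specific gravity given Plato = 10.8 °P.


SG = 259/(259 − P)
SG = 259/(259 − 10.8)

1.0435


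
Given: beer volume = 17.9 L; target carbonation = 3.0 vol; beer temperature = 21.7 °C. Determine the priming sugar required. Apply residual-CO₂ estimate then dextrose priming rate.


residual = 14.695·(0.01821 + 0.09011·e^(−0.04·T));  sugar = (target − residual)·4.0·V
residual = 14.695·(0.01821 + 0.09011·e^(−0.04·21.7)) = 0.8235
sugar = (3.0 − 0.8235)·4.0·17.9

155.8397 g


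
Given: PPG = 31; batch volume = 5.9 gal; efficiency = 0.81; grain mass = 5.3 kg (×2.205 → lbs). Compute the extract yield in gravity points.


points = lbs × PPG × eff / vol
lbs = 5.3 × 2.205 = 11.6865
points = 11.6865 × 31 × 0.81 / 5.9

49.7370 points


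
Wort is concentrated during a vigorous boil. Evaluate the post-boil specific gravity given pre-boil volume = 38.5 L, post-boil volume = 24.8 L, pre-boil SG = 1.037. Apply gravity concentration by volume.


SG_post = 1 + (SG_pre − 1)·V_pre/V_post
pts_pre = (1.037 − 1)·1000 = 37.0000
pts_post = 37.0000·38.5/24.8 = 57.4395
SG_post = 1 + 57.4395/1000

1.0574


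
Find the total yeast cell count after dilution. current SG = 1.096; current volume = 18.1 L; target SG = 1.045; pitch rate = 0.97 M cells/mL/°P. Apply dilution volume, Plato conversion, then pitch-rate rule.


V_w = V·((SG_c−1)/(SG_t−1)−1);  °P = 259 − 259/SG_t;  cells = rate·(V+V_w)·°P
V_w = 18.1·((1.096−1)/(1.045−1)−1) = 20.5133
V_final = 18.1 + 20.5133 = 38.6133
°P = 259 − 259/1.045 = 11.1531
cells = 0.97·38.6133·11.1531

417.7390 billion cells


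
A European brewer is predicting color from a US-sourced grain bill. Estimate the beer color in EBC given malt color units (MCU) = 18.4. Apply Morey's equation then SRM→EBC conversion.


SRM = 1.4922·MCU^0.6859;  EBC = SRM·1.97
SRM = 1.4922·18.4^0.6859 = 10.9993
EBC = 10.9993·1.97

21.6686 EBC


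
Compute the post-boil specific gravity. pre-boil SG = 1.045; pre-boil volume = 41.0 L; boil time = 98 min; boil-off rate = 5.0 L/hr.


V_post = V_pre − rate·(t/60);  SG_post = 1 + (SG_pre−1)·V_pre/V_post
V_post = 41.0 − 5.0·(98/60) = 32.8333
SG_post = 1 + (1.045 − 1)·41.0/32.8333

1.0562


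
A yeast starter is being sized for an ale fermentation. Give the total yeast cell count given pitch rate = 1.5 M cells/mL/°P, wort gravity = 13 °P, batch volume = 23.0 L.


cells (billions) = rate · V_L · °P
cells = 1.5 · 23.0 · 13

448.5000 billion cells


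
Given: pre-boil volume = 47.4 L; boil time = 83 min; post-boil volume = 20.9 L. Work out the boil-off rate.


rate = (V_pre − V_post) / (t_min/60)
rate = (47.4 − 20.9) / (83/60)

19.1566 L/hr


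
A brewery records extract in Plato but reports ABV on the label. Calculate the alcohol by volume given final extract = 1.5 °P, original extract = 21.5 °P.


SG = 259/(259 − P);  ABV = (OG − FG)·131.25
OG = 259/(259 − 21.5) = 1.0905
FG = 259/(259 − 1.5) = 1.0058
ABV = (1.0905 − 1.0058)·131.25

11.1170 % ABV


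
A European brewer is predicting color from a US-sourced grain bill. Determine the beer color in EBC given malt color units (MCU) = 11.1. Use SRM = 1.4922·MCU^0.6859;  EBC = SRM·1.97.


SRM = 1.4922·11.1^0.6859 = 7.7770
EBC = 7.7770·1.97

15.3208 EBC


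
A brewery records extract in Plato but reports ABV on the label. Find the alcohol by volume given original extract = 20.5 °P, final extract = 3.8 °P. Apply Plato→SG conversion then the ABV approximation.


SG = 259/(259 − P);  ABV = (OG − FG)·131.25
OG = 259/(259 − 20.5) = 1.0860
FG = 259/(259 − 3.8) = 1.0149
ABV = (1.0860 − 1.0149)·131.25

9.3271 % ABV


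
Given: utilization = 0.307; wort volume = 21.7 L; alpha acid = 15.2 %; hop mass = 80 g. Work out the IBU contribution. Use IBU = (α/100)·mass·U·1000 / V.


IBU = (15.2/100)·80·0.307·1000 / 21.7

172.0332 IBU


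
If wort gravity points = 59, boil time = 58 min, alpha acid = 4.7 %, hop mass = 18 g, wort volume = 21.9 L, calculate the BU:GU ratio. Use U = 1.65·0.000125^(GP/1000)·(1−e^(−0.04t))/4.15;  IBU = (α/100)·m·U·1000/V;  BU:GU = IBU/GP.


U = 1.65·0.000125^(59/1000)·(1−e^(−0.04·58))/4.15 = 0.2110
IBU = (4.7/100)·18·0.2110·1000/21.9 = 8.1499
BU:GU = 8.1499/59

0.1381


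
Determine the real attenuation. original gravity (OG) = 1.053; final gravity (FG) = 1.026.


AA = (OG−FG)/(OG−1)·100;  RA = AA·0.8192
AA = (1.053 − 1.026)/(1.053 − 1)·100 = 50.9434
RA = 50.9434·0.8192

41.7328 %


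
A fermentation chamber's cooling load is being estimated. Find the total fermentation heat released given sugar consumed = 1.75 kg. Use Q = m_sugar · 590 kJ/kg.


Q = 1.75 · 590

1032.5000 kJ


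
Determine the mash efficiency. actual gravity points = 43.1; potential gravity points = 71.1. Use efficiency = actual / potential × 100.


efficiency = 43.1 / 71.1 × 100

60.6188 %


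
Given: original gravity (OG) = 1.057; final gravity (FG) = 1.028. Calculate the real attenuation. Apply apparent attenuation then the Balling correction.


AA = (OG−FG)/(OG−1)·100;  RA = AA·0.8192
AA = (1.057 − 1.028)/(1.057 − 1)·100 = 50.8772
RA = 50.8772·0.8192

41.6786 %


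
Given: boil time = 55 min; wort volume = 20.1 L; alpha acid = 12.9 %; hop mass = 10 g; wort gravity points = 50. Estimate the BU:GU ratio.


U = 1.65·0.000125^(GP/1000)·(1−e^(−0.04t))/4.15;  IBU = (α/100)·m·U·1000/V;  BU:GU = IBU/GP
U = 1.65·0.000125^(50/1000)·(1−e^(−0.04·55))/4.15 = 0.2256
IBU = (12.9/100)·10·0.2256·1000/20.1 = 14.4768
BU:GU = 14.4768/50

0.2895


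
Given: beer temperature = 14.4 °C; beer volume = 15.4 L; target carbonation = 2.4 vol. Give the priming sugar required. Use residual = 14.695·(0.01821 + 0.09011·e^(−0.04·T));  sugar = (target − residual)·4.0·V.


residual = 14.695·(0.01821 + 0.09011·e^(−0.04·14.4)) = 1.0120
sugar = (2.4 − 1.0120)·4.0·15.4

85.5029 g


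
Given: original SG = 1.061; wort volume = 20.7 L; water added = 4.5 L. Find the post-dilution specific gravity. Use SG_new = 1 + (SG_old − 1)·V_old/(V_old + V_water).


pts = (1.061 − 1)·1000·20.7/(20.7 + 4.5) = 50.1071
SG_new = 1 + 50.1071/1000

1.0501


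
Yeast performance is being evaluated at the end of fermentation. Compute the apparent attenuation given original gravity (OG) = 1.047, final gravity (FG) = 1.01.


AA = (OG − FG)/(OG − 1) · 100
AA = (1.047 − 1.01)/(1.047 − 1) · 100

78.7234 %


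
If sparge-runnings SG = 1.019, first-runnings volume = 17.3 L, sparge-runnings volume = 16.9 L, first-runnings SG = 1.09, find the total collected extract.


total = Σ (SG_i − 1)·1000·V_i
first = (1.09 − 1)·1000·17.3 = 1557.0000
sparge = (1.019 − 1)·1000·16.9 = 321.1000
total = 1557.0000 + 321.1000

1878.1000 gravity·L


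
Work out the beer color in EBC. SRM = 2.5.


EBC = SRM · 1.97
EBC = 2.5 · 1.97

4.9250 EBC


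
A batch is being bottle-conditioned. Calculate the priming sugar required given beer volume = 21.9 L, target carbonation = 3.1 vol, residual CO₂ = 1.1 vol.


sugar = (target − residual)·4.0·V
sugar = (3.1 − 1.1)·4.0·21.9

175.2000 g


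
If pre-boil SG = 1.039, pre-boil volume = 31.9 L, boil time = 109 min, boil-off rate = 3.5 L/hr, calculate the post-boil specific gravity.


V_post = V_pre − rate·(t/60);  SG_post = 1 + (SG_pre−1)·V_pre/V_post
V_post = 31.9 − 3.5·(109/60) = 25.5417
SG_post = 1 + (1.039 − 1)·31.9/25.5417

1.0487


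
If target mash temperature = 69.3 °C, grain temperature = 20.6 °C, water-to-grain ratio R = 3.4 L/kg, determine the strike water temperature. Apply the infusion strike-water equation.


T_strike = (0.41/R)·(T_mash − T_grain) + T_mash
T_strike = (0.41/3.4)·(69.3 − 20.6) + 69.3

75.1726 °C


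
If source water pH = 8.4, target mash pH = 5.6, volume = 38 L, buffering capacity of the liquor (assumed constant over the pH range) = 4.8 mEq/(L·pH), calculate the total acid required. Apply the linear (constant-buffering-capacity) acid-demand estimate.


acid = buffering capacity · (pH_source − pH_target) · V
acid = 4.8 · (8.4 − 5.6) · 38

510.7200 mEq


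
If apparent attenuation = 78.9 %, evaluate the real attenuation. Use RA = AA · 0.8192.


RA = 78.9 · 0.8192

64.6349 %


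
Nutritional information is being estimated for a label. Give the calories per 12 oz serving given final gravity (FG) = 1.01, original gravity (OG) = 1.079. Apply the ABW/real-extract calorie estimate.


ABW = (OG−FG)·131.25·0.79/FG;  °P = 259 − 259/SG (for OG→OE and FG→AE);  RE = 0.1808·OE + 0.8192·AE;  Cal = (6.9·ABW + 4·(RE−0.1))·FG·3.55
ABW = (1.079 − 1.01)·131.25·0.79/1.01 = 7.0836
OE = 259 − 259/1.079 = 18.9629 °P
AE = 259 − 259/1.01 = 2.5644 °P
RE = 0.1808·18.9629 + 0.8192·2.5644 = 5.5292 °P
Cal = (6.9·7.0836 + 4·(5.5292−0.1))·1.01·3.55

253.1138 kcal
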